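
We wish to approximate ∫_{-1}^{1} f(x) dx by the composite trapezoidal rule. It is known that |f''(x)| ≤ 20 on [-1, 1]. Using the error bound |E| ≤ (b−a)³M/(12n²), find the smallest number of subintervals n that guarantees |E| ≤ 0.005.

52

Need 160/(12n²) ≤ 0.005.
n² ≥ 160/(12·0.005) = 2666.67 ⇒ n ≥ 51.6398, so the smallest n is 52.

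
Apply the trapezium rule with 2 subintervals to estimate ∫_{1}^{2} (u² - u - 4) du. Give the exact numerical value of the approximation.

-3.125

h = (2 − 1)/2 = 0.5.
Nodes u₀,…,u₂ = 1, 1.5, 2.
f(u) = u² - u - 4: f₀=-4, f₁=-3.25, f₂=-2.
(h/2)·[f₀ + 2f₁ + f₂] = 0.25·(-12.5) = -3.125.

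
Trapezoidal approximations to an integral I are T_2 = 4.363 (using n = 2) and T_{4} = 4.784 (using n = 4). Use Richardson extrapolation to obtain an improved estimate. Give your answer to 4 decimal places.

R = (4·T_{4} − T_2) / 3 = (4·4.784 − 4.363)/3 = (14.773)/3 = 4.9243.

4.9243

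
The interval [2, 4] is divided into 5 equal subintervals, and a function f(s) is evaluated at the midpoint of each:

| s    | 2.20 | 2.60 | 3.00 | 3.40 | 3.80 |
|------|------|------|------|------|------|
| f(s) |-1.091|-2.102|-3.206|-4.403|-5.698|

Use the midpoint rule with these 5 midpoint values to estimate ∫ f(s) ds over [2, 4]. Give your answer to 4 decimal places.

-6.6000

h = 0.4, n = 5.
h·[y(m₁) + y(m₂) + y(m₃) + y(m₄) + y(m₅)] = 0.4·(-16.500) = -6.6000.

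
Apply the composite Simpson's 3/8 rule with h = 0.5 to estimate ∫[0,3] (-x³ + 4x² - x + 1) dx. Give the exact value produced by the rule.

h = (3 − 0)/6 = 0.5.
Nodes x₀,…,x₆ = 0, 0.5, 1, 1.5, 2, 2.5, 3.
f(x) = -x³ + 4x² - x + 1: f₀=1, f₁=1.375, f₂=3, f₃=5.125, f₄=7, f₅=7.875, f₆=7.
(3h/8)·[f₀ + 3f₁ + 3f₂ + 2f₃ + 3f₄ + 3f₅ + f₆] = 0.1875·(76) = 14.25.

14.25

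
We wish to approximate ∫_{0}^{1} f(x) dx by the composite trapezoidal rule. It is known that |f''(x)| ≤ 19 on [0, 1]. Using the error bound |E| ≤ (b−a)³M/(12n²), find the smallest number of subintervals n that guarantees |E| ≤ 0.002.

Need 19/(12n²) ≤ 0.002.
n² ≥ 19/(12·0.002) = 791.667 ⇒ n ≥ 28.1366, so the smallest n is 29.

29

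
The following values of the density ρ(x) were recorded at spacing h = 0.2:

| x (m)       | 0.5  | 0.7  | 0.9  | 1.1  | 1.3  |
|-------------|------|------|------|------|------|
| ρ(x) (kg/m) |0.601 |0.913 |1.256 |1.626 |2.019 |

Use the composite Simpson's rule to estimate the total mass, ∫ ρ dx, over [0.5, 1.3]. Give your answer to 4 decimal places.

1.0192

h = 0.2, n = 4.
(h/3)·[y₀ + 4y₁ + 2y₂ + 4y₃ + y₄] = 0.066667·(15.288) = 1.0192.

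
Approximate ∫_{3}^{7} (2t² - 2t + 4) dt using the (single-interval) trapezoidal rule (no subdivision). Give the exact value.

208

T = (b−a)/2 · [f(3) + f(7)] = 2·[16 + 88] = 208.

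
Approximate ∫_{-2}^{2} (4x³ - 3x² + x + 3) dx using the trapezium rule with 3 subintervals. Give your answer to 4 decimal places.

-7.5556

h = (2 − (-2))/3 = 1.333333.
Nodes x₀,…,x₃ = -2, -0.666667, 0.666667, 2.
f(x) = 4x³ - 3x² + x + 3: f₀=-43, f₁=-0.185185, f₂=3.518519, f₃=25.
(h/2)·[f₀ + 2f₁ + 2f₂ + f₃] = 0.666667·(-11.333333) = -7.5556.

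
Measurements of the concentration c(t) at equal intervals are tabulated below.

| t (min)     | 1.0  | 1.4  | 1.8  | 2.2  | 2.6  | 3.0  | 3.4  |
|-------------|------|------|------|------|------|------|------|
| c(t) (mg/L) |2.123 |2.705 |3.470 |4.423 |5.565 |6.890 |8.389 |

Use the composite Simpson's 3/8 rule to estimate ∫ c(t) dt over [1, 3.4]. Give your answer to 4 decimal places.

h = 0.4, n = 6.
(3h/8)·[y₀ + 3y₁ + 3y₂ + 2y₃ + 3y₄ + 3y₅ + y₆] = 0.15·(75.248) = 11.2872.

11.2872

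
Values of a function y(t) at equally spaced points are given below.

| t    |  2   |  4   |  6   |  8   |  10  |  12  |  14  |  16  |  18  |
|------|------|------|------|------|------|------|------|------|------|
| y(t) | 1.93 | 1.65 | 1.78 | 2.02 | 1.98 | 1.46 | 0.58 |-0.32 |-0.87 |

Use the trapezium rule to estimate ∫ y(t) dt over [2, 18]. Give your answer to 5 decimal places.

h = 2, n = 8.
(h/2)·[y₀ + 2y₁ + 2y₂ + 2y₃ + 2y₄ + 2y₅ + 2y₆ + 2y₇ + y₈] = 1·(19.36) = 19.36000.

19.36000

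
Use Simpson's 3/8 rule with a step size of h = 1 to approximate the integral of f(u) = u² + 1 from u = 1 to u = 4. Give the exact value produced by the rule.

24

h = (4 − 1)/3 = 1.
Nodes u₀,…,u₃ = 1, 2, 3, 4.
f(u) = u² + 1: f₀=2, f₁=5, f₂=10, f₃=17.
(3h/8)·[f₀ + 3f₁ + 3f₂ + f₃] = 0.375·(64) = 24.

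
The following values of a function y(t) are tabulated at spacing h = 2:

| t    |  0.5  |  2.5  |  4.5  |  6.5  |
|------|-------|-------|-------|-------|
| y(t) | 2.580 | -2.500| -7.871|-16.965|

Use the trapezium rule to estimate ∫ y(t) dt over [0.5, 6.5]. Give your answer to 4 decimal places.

h = 2, n = 3.
(h/2)·[y₀ + 2y₁ + 2y₂ + y₃] = 1·(-35.127) = -35.1270.

-35.1270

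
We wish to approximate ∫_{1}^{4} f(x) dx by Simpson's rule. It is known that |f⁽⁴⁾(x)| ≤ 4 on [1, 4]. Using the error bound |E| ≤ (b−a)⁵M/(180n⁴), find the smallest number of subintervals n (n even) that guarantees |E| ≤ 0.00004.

Need 972/(180n⁴) ≤ 0.00004.
n⁴ ≥ 972/(180·0.00004) = 135000 ⇒ n ≥ 19.1683, so the smallest even n is 20. (n must be even for Simpson's rule.)

20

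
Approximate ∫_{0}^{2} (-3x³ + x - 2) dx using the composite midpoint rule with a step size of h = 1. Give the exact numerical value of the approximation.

h = (2 − 0)/2 = 1.
Midpoints m₁,…,m₂ = 0.5, 1.5.
f(m₁)=-1.875, f(m₂)=-10.625.
h·[f(m₁) + f(m₂)] = 1·(-12.5) = -12.5.

-12.5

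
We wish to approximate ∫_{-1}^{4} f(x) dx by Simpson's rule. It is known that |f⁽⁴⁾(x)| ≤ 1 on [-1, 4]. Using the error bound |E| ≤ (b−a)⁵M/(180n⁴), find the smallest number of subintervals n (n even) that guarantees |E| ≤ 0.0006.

Need 3125/(180n⁴) ≤ 0.0006.
n⁴ ≥ 3125/(180·0.0006) = 28935.2 ⇒ n ≥ 13.0424, so the smallest even n is 14. (n must be even for Simpson's rule.)

14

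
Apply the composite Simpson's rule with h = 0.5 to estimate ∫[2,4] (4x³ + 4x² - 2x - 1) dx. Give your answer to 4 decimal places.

300.6667

h = (4 − 2)/4 = 0.5.
Nodes x₀,…,x₄ = 2, 2.5, 3, 3.5, 4.
f(x) = 4x³ + 4x² - 2x - 1: f₀=43, f₁=81.5, f₂=137, f₃=212.5, f₄=311.
(h/3)·[f₀ + 4f₁ + 2f₂ + 4f₃ + f₄] = 0.166667·(1804) = 300.6667.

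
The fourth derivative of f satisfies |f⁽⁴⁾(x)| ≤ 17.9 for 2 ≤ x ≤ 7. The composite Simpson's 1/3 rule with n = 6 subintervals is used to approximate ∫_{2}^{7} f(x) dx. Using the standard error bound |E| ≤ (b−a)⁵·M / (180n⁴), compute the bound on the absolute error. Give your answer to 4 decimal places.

0.2398

|E| ≤ (5)⁵·17.9 / (180·6⁴) = 55937.5/233280 = 0.2398.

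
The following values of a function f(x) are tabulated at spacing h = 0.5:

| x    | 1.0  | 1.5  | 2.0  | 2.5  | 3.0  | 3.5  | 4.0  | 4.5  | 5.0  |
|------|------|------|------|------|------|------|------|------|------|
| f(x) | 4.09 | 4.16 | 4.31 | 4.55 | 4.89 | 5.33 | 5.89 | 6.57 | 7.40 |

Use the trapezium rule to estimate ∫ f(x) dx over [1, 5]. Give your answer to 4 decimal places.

h = 0.5, n = 8.
(h/2)·[y₀ + 2y₁ + 2y₂ + 2y₃ + 2y₄ + 2y₅ + 2y₆ + 2y₇ + y₈] = 0.25·(82.89) = 20.7225.

20.7225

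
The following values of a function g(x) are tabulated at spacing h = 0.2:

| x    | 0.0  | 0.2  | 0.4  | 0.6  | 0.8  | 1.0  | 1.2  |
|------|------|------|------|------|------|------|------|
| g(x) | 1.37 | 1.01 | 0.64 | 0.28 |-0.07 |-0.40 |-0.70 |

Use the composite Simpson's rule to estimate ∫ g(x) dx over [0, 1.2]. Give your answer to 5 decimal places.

0.35800

h = 0.2, n = 6.
(h/3)·[y₀ + 4y₁ + 2y₂ + 4y₃ + 2y₄ + 4y₅ + y₆] = 0.066667·(5.37) = 0.35800.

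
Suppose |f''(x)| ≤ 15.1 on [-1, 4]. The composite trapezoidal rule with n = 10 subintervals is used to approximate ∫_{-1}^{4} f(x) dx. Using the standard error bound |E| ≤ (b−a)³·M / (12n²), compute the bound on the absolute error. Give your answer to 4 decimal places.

|E| ≤ (5)³·15.1 / (12·10²) = 1887.5/1200 = 1.5729.

1.5729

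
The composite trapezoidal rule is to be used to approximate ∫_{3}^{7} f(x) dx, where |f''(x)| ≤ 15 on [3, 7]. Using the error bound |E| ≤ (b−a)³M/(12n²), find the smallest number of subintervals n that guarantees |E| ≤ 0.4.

15

Need 960/(12n²) ≤ 0.4.
n² ≥ 960/(12·0.4) = 200 ⇒ n ≥ 14.1421, so the smallest n is 15.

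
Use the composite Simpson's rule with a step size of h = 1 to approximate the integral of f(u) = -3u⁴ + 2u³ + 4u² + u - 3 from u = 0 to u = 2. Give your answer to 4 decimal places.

-5.3333

h = (2 − 0)/2 = 1.
Nodes u₀,…,u₂ = 0, 1, 2.
f(u) = -3u⁴ + 2u³ + 4u² + u - 3: f₀=-3, f₁=1, f₂=-17.
(h/3)·[f₀ + 4f₁ + f₂] = 0.333333·(-16) = -5.3333.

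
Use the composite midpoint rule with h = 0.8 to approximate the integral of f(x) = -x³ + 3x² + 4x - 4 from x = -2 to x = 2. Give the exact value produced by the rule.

-0.64

h = (2 − (-2))/5 = 0.8.
Midpoints m₁,…,m₅ = -1.6, -0.8, 0, 0.8, 1.6.
f(m₁)=1.376, f(m₂)=-4.768, f(m₃)=-4, f(m₄)=0.608, f(m₅)=5.984.
h·[f(m₁) + f(m₂) + f(m₃) + f(m₄) + f(m₅)] = 0.8·(-0.8) = -0.64.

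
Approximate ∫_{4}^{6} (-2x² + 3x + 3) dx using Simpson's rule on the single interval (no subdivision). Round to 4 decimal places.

S = (b−a)/6 · [f(4) + 4f(5) + f(6)] = 0.333333·[(-17) + 4·(-32) + (-51)] = -65.3333.

-65.3333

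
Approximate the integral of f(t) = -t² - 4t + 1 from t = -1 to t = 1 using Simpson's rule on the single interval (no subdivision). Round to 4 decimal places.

1.3333

S = (b−a)/6 · [f(-1) + 4f(0) + f(1)] = 0.333333·[4 + 4·1 + (-4)] = 1.3333.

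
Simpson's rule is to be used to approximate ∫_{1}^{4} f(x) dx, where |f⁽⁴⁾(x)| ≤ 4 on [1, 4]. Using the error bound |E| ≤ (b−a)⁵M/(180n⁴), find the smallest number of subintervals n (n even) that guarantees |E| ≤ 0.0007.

10

Need 972/(180n⁴) ≤ 0.0007.
n⁴ ≥ 972/(180·0.0007) = 7714.29 ⇒ n ≥ 9.3718, so the smallest even n is 10. (n must be even for Simpson's rule.)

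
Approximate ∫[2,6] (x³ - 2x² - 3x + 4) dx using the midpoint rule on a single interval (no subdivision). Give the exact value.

96

M = (b−a)·f(4) = 4·(24) = 96.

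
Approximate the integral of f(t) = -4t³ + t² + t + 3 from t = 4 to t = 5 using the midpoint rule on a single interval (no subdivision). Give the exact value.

M = (b−a)·f(4.5) = 1·(-336.75) = -336.75.

-336.75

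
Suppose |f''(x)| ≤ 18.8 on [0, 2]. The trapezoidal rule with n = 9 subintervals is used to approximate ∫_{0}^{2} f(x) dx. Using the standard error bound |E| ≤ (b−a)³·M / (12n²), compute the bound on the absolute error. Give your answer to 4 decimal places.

0.1547

|E| ≤ (2)³·18.8 / (12·9²) = 150.4/972 = 0.1547.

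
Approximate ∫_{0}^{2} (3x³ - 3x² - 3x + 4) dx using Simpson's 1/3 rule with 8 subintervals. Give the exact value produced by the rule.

6

h = (2 − 0)/8 = 0.25.
Nodes x₀,…,x₈ = 0, 0.25, 0.5, 0.75, 1, 1.25, 1.5, 1.75, 2.
f(x) = 3x³ - 3x² - 3x + 4: f₀=4, f₁=3.109375, f₂=2.125, f₃=1.328125, f₄=1, f₅=1.421875, f₆=2.875, f₇=5.640625, f₈=10.
(h/3)·[f₀ + 4f₁ + 2f₂ + 4f₃ + 2f₄ + 4f₅ + 2f₆ + 4f₇ + f₈] = 0.083333·(72) = 6.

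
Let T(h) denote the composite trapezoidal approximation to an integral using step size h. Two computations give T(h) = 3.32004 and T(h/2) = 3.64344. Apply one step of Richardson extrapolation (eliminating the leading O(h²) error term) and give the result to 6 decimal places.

3.751240

R = (4·T(h/2) − T(h)) / 3 = (4·3.64344 − 3.32004)/3 = (11.25372)/3 = 3.751240.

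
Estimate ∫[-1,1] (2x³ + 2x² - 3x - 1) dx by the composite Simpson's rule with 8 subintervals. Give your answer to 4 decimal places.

h = (1 − (-1))/8 = 0.25.
Nodes x₀,…,x₈ = -1, -0.75, -0.5, -0.25, 0, 0.25, 0.5, 0.75, 1.
f(x) = 2x³ + 2x² - 3x - 1: f₀=2, f₁=1.53125, f₂=0.75, f₃=-0.15625, f₄=-1, f₅=-1.59375, f₆=-1.75, f₇=-1.28125, f₈=0.
(h/3)·[f₀ + 4f₁ + 2f₂ + 4f₃ + 2f₄ + 4f₅ + 2f₆ + 4f₇ + f₈] = 0.083333·(-8) = -0.6667.

-0.6667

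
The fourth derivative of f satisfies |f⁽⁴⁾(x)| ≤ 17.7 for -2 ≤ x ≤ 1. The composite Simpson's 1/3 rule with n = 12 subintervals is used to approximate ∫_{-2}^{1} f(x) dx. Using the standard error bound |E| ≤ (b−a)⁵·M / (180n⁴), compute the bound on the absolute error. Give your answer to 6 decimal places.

0.001152

|E| ≤ (3)⁵·17.7 / (180·12⁴) = 4301.1/3732480 = 0.001152.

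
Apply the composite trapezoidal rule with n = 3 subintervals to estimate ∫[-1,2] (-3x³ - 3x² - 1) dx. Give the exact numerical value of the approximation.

-27

h = (2 − (-1))/3 = 1.
Nodes x₀,…,x₃ = -1, 0, 1, 2.
f(x) = -3x³ - 3x² - 1: f₀=-1, f₁=-1, f₂=-7, f₃=-37.
(h/2)·[f₀ + 2f₁ + 2f₂ + f₃] = 0.5·(-54) = -27.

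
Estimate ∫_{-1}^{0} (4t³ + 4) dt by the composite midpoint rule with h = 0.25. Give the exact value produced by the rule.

h = (0 − (-1))/4 = 0.25.
Midpoints m₁,…,m₄ = -0.875, -0.625, -0.375, -0.125.
f(m₁)=1.3203125, f(m₂)=3.0234375, f(m₃)=3.7890625, f(m₄)=3.9921875.
h·[f(m₁) + f(m₂) + f(m₃) + f(m₄)] = 0.25·(12.125) = 3.03125.

3.03125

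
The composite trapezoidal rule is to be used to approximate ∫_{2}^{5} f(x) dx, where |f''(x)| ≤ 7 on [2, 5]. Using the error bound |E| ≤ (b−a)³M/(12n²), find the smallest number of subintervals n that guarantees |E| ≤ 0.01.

Need 189/(12n²) ≤ 0.01.
n² ≥ 189/(12·0.01) = 1575 ⇒ n ≥ 39.6863, so the smallest n is 40.

40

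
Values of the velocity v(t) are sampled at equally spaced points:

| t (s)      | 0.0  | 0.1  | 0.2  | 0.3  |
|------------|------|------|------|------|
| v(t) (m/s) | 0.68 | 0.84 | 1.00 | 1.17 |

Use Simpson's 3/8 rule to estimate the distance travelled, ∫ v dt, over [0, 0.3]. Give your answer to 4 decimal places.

h = 0.1, n = 3.
(3h/8)·[y₀ + 3y₁ + 3y₂ + y₃] = 0.0375·(7.37) = 0.2764.

0.2764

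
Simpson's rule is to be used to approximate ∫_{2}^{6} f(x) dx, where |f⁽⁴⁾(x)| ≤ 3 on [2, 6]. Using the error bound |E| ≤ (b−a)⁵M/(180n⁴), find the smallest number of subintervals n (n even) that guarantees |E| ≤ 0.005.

8

Need 3072/(180n⁴) ≤ 0.005.
n⁴ ≥ 3072/(180·0.005) = 3413.33 ⇒ n ≥ 7.6435, so the smallest even n is 8. (n must be even for Simpson's rule.)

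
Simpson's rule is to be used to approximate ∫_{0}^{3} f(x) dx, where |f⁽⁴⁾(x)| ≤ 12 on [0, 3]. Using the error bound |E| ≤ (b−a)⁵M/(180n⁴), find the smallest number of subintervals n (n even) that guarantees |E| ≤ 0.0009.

12

Need 2916/(180n⁴) ≤ 0.0009.
n⁴ ≥ 2916/(180·0.0009) = 18000 ⇒ n ≥ 11.5829, so the smallest even n is 12. (n must be even for Simpson's rule.)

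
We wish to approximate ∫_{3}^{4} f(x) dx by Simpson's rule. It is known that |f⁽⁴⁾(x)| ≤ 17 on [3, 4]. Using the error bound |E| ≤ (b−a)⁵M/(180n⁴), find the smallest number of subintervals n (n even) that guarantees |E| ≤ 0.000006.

Need 17/(180n⁴) ≤ 0.000006.
n⁴ ≥ 17/(180·0.000006) = 15740.7 ⇒ n ≥ 11.2010, so the smallest even n is 12. (n must be even for Simpson's rule.)

12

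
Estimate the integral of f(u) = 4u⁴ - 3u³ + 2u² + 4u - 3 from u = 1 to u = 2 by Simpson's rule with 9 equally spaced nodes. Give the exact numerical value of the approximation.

h = (2 − 1)/8 = 0.125.
Nodes u₀,…,u₈ = 1, 1.125, 1.25, 1.375, 1.5, 1.625, 1.75, 1.875, 2.
f(u) = 4u⁴ - 3u³ + 2u² + 4u - 3: f₀=4, f₁=6.1669921875, f₂=9.03125, f₃=12.7802734375, f₄=17.625, f₅=23.7998046875, f₆=31.5625, f₇=41.1943359375, f₈=53.
(h/3)·[f₀ + 4f₁ + 2f₂ + 4f₃ + 2f₄ + 4f₅ + 2f₆ + 4f₇ + f₈] = 0.041667·(509.203125) = 21.216796875.

21.216796875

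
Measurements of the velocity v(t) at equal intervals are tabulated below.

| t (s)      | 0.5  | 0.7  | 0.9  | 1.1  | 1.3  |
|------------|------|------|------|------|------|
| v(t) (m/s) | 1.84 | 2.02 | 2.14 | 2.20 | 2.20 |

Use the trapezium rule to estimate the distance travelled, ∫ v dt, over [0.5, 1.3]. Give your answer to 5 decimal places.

h = 0.2, n = 4.
(h/2)·[y₀ + 2y₁ + 2y₂ + 2y₃ + y₄] = 0.1·(16.76) = 1.67600.

1.67600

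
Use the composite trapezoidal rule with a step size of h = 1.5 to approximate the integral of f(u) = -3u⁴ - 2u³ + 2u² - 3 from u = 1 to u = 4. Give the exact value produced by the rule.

-863.15625

h = (4 − 1)/2 = 1.5.
Nodes u₀,…,u₂ = 1, 2.5, 4.
f(u) = -3u⁴ - 2u³ + 2u² - 3: f₀=-6, f₁=-138.9375, f₂=-867.
(h/2)·[f₀ + 2f₁ + f₂] = 0.75·(-1150.875) = -863.15625.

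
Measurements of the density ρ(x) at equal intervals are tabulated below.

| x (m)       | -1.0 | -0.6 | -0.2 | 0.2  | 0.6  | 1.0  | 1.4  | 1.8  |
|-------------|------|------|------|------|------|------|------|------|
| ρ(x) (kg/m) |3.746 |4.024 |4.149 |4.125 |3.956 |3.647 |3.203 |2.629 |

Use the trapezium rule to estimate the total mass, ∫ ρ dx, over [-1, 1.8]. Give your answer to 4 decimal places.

h = 0.4, n = 7.
(h/2)·[y₀ + 2y₁ + 2y₂ + 2y₃ + 2y₄ + 2y₅ + 2y₆ + y₇] = 0.2·(52.583) = 10.5166.

10.5166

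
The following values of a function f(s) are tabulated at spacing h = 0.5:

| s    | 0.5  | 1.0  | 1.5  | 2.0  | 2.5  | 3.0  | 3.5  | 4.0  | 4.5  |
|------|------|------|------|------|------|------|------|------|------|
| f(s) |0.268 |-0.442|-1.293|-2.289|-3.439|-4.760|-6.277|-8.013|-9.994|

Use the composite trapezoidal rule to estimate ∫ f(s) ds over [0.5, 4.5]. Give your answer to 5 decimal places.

-15.68800

h = 0.5, n = 8.
(h/2)·[y₀ + 2y₁ + 2y₂ + 2y₃ + 2y₄ + 2y₅ + 2y₆ + 2y₇ + y₈] = 0.25·(-62.752) = -15.68800.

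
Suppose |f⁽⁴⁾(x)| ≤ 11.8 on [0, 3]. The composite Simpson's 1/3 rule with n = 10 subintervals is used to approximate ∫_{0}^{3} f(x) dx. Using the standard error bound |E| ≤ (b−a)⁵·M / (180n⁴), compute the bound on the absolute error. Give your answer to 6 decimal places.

|E| ≤ (3)⁵·11.8 / (180·10⁴) = 2867.4/1800000 = 0.001593.

0.001593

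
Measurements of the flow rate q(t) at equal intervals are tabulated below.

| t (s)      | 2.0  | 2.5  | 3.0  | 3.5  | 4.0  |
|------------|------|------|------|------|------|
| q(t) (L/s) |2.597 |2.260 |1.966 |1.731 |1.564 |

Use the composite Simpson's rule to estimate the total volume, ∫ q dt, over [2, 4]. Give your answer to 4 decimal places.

4.0095

h = 0.5, n = 4.
(h/3)·[y₀ + 4y₁ + 2y₂ + 4y₃ + y₄] = 0.166667·(24.057) = 4.0095.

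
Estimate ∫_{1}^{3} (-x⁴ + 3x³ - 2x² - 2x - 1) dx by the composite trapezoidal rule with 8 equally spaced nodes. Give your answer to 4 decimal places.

h = (3 − 1)/7 = 0.285714.
Nodes x₀,…,x₇ = 1, 1.285714, 1.571429, 1.857143, 2.142857, 2.428571, 2.714286, 3.
f(x) = -x⁴ + 3x³ - 2x² - 2x - 1: f₀=-3, f₁=-3.234069, f₂=-3.538109, f₃=-4.291962, f₄=-6.035402, f₅=-9.468138, f₆=-15.449813, f₇=-25.
(h/2)·[f₀ + 2f₁ + 2f₂ + 2f₃ + 2f₄ + 2f₅ + 2f₆ + f₇] = 0.142857·(-112.034985) = -16.0050.

-16.0050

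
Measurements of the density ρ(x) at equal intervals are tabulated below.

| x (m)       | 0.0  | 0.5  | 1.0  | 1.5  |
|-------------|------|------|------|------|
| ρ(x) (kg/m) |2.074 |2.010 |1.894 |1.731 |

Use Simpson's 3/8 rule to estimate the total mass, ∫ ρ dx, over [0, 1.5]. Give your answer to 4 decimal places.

2.9094

h = 0.5, n = 3.
(3h/8)·[y₀ + 3y₁ + 3y₂ + y₃] = 0.1875·(15.517) = 2.9094.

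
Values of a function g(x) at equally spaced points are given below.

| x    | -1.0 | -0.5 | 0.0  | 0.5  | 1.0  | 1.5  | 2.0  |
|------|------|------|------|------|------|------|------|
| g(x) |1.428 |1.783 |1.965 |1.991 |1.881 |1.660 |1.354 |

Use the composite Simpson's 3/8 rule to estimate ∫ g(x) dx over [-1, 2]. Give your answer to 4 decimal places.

5.3683

h = 0.5, n = 6.
(3h/8)·[y₀ + 3y₁ + 3y₂ + 2y₃ + 3y₄ + 3y₅ + y₆] = 0.1875·(28.631) = 5.3683.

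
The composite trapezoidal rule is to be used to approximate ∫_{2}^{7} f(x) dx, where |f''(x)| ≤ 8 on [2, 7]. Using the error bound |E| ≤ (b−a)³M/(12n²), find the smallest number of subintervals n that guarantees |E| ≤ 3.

6

Need 1000/(12n²) ≤ 3.
n² ≥ 1000/(12·3) = 27.7778 ⇒ n ≥ 5.2705, so the smallest n is 6.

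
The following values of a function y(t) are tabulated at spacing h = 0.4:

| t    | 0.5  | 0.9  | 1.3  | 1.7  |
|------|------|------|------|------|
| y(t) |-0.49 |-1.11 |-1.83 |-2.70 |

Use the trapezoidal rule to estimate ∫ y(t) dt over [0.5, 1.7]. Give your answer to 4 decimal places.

-1.8140

h = 0.4, n = 3.
(h/2)·[y₀ + 2y₁ + 2y₂ + y₃] = 0.2·(-9.07) = -1.8140.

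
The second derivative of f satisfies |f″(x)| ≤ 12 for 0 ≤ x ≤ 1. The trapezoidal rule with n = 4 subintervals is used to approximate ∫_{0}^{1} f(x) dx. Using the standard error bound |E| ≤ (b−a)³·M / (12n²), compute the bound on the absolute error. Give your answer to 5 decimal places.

0.06250

|E| ≤ (1)³·12 / (12·4²) = 12/192 = 0.06250.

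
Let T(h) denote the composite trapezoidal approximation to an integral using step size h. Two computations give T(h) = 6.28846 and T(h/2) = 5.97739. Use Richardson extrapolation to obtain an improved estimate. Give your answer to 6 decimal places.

R = (4·T(h/2) − T(h)) / 3 = (4·5.97739 − 6.28846)/3 = (17.62110)/3 = 5.873700.

5.873700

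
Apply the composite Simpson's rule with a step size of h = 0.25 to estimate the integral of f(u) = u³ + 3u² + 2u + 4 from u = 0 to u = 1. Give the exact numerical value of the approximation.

h = (1 − 0)/4 = 0.25.
Nodes u₀,…,u₄ = 0, 0.25, 0.5, 0.75, 1.
f(u) = u³ + 3u² + 2u + 4: f₀=4, f₁=4.703125, f₂=5.875, f₃=7.609375, f₄=10.
(h/3)·[f₀ + 4f₁ + 2f₂ + 4f₃ + f₄] = 0.083333·(75) = 6.25.

6.25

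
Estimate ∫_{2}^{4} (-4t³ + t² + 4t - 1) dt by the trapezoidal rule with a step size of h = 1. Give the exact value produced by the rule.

h = (4 − 2)/2 = 1.
Nodes t₀,…,t₂ = 2, 3, 4.
f(t) = -4t³ + t² + 4t - 1: f₀=-21, f₁=-88, f₂=-225.
(h/2)·[f₀ + 2f₁ + f₂] = 0.5·(-422) = -211.

-211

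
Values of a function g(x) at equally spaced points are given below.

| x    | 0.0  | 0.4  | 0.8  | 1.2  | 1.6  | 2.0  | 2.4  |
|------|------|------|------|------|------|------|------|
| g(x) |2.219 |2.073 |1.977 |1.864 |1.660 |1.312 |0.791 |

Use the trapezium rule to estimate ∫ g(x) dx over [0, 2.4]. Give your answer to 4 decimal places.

h = 0.4, n = 6.
(h/2)·[y₀ + 2y₁ + 2y₂ + 2y₃ + 2y₄ + 2y₅ + y₆] = 0.2·(20.782) = 4.1564.

4.1564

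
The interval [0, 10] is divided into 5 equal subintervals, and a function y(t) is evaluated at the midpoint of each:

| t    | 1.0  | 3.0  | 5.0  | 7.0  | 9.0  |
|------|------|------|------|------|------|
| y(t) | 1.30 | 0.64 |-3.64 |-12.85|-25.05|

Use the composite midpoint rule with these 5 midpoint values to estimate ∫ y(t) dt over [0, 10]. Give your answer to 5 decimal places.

h = 2, n = 5.
h·[y(m₁) + y(m₂) + y(m₃) + y(m₄) + y(m₅)] = 2·(-39.60) = -79.20000.

-79.20000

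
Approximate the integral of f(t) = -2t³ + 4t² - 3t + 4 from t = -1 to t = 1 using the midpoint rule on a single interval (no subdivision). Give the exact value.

M = (b−a)·f(0) = 2·(4) = 8.

8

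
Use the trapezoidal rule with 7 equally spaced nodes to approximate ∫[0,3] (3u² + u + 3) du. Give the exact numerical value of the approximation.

40.875

h = (3 − 0)/6 = 0.5.
Nodes u₀,…,u₆ = 0, 0.5, 1, 1.5, 2, 2.5, 3.
f(u) = 3u² + u + 3: f₀=3, f₁=4.25, f₂=7, f₃=11.25, f₄=17, f₅=24.25, f₆=33.
(h/2)·[f₀ + 2f₁ + 2f₂ + 2f₃ + 2f₄ + 2f₅ + f₆] = 0.25·(163.5) = 40.875.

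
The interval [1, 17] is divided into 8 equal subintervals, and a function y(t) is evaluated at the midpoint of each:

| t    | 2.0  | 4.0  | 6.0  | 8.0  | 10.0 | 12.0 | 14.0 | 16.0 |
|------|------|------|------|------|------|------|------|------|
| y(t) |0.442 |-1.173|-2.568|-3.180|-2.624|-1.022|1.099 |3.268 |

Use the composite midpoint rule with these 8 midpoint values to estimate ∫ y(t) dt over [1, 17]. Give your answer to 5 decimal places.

-11.51600

h = 2, n = 8.
h·[y(m₁) + y(m₂) + y(m₃) + y(m₄) + y(m₅) + y(m₆) + y(m₇) + y(m₈)] = 2·(-5.758) = -11.51600.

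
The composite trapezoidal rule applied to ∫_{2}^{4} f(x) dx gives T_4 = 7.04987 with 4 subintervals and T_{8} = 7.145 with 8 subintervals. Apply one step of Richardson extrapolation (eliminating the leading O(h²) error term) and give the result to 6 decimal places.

R = (4·T_{8} − T_4) / 3 = (4·7.145 − 7.04987)/3 = (21.53013)/3 = 7.176710.

7.176710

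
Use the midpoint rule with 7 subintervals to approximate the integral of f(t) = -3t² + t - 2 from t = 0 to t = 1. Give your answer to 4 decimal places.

h = (1 − 0)/7 = 0.142857.
Midpoints m₁,…,m₇ = 0.071429, 0.214286, 0.357143, 0.5, 0.642857, 0.785714, 0.928571.
f(m₁)=-1.943878, f(m₂)=-1.923469, f(m₃)=-2.025510, f(m₄)=-2.25, f(m₅)=-2.596939, f(m₆)=-3.066327, f(m₇)=-3.658163.
h·[f(m₁) + f(m₂) + f(m₃) + f(m₄) + f(m₅) + f(m₆) + f(m₇)] = 0.142857·(-17.464286) = -2.4949.

-2.4949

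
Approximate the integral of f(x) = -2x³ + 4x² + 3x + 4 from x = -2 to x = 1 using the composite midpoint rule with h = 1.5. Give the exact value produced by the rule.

h = (1 − (-2))/2 = 1.5.
Midpoints m₁,…,m₂ = -1.25, 0.25.
f(m₁)=10.40625, f(m₂)=4.96875.
h·[f(m₁) + f(m₂)] = 1.5·(15.375) = 23.0625.

23.0625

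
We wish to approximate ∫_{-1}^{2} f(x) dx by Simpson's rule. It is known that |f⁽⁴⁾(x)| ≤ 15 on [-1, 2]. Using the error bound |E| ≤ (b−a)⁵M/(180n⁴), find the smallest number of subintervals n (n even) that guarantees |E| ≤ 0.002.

12

Need 3645/(180n⁴) ≤ 0.002.
n⁴ ≥ 3645/(180·0.002) = 10125 ⇒ n ≥ 10.0311, so the smallest even n is 12. (n must be even for Simpson's rule.)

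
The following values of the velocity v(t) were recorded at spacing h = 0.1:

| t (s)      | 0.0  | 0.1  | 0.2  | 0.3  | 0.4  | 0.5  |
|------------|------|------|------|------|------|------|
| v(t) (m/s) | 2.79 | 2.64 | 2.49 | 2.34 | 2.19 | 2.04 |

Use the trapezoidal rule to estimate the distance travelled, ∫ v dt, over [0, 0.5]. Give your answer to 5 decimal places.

h = 0.1, n = 5.
(h/2)·[y₀ + 2y₁ + 2y₂ + 2y₃ + 2y₄ + y₅] = 0.05·(24.15) = 1.20750.

1.20750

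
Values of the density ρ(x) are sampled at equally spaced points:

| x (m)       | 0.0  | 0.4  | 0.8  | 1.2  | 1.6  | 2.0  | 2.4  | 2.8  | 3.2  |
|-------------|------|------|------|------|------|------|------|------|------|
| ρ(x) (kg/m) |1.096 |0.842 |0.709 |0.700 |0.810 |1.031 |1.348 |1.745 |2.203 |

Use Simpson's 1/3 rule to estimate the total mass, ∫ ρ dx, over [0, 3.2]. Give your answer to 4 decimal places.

3.5073

h = 0.4, n = 8.
(h/3)·[y₀ + 4y₁ + 2y₂ + 4y₃ + 2y₄ + 4y₅ + 2y₆ + 4y₇ + y₈] = 0.133333·(26.305) = 3.5073.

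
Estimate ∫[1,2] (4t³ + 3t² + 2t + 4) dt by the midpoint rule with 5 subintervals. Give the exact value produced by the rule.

28.93

h = (2 − 1)/5 = 0.2.
Midpoints m₁,…,m₅ = 1.1, 1.3, 1.5, 1.7, 1.9.
f(m₁)=15.154, f(m₂)=20.458, f(m₃)=27.25, f(m₄)=35.722, f(m₅)=46.066.
h·[f(m₁) + f(m₂) + f(m₃) + f(m₄) + f(m₅)] = 0.2·(144.65) = 28.93.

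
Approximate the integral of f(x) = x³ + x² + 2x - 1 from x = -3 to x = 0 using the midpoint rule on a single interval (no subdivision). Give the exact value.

M = (b−a)·f(-1.5) = 3·(-5.125) = -15.375.

-15.375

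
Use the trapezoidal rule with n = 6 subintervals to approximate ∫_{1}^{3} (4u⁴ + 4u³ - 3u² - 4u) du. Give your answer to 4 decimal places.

h = (3 − 1)/6 = 0.333333.
Nodes u₀,…,u₆ = 1, 1.333333, 1.666667, 2, 2.333333, 2.666667, 3.
f(u) = 4u⁴ + 4u³ - 3u² - 4u: f₀=1, f₁=11.456790, f₂=34.382716, f₃=76, f₄=143.716049, f₅=246.123457, f₆=393.
(h/2)·[f₀ + 2f₁ + 2f₂ + 2f₃ + 2f₄ + 2f₅ + f₆] = 0.166667·(1417.358025) = 236.2263.

236.2263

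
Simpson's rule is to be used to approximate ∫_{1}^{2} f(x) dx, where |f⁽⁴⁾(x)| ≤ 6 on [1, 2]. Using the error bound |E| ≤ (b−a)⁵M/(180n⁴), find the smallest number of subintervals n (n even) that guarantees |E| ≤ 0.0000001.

26

Need 6/(180n⁴) ≤ 0.0000001.
n⁴ ≥ 6/(180·0.0000001) = 333333 ⇒ n ≥ 24.0281, so the smallest even n is 26. (n must be even for Simpson's rule.)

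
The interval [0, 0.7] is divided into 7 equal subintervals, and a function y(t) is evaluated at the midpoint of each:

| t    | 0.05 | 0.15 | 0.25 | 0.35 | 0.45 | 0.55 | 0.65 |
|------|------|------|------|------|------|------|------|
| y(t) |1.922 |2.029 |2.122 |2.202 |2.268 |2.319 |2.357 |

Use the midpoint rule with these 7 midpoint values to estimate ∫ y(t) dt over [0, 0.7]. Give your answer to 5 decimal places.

1.52190

h = 0.1, n = 7.
h·[y(m₁) + y(m₂) + y(m₃) + y(m₄) + y(m₅) + y(m₆) + y(m₇)] = 0.1·(15.219) = 1.52190.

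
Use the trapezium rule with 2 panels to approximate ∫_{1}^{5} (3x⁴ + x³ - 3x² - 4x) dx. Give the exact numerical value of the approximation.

2364

h = (5 − 1)/2 = 2.
Nodes x₀,…,x₂ = 1, 3, 5.
f(x) = 3x⁴ + x³ - 3x² - 4x: f₀=-3, f₁=231, f₂=1905.
(h/2)·[f₀ + 2f₁ + f₂] = 1·(2364) = 2364.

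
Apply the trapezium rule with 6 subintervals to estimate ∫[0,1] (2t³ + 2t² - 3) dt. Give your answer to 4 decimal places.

h = (1 − 0)/6 = 0.166667.
Nodes t₀,…,t₆ = 0, 0.166667, 0.333333, 0.5, 0.666667, 0.833333, 1.
f(t) = 2t³ + 2t² - 3: f₀=-3, f₁=-2.935185, f₂=-2.703704, f₃=-2.25, f₄=-1.518519, f₅=-0.453704, f₆=1.
(h/2)·[f₀ + 2f₁ + 2f₂ + 2f₃ + 2f₄ + 2f₅ + f₆] = 0.083333·(-21.722222) = -1.8102.

-1.8102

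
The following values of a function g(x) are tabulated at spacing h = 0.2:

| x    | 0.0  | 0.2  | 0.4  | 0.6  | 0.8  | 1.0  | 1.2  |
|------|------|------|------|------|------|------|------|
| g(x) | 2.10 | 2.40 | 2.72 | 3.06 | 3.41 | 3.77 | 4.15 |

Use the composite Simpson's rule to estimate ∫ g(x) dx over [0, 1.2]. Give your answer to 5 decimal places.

h = 0.2, n = 6.
(h/3)·[y₀ + 4y₁ + 2y₂ + 4y₃ + 2y₄ + 4y₅ + y₆] = 0.066667·(55.43) = 3.69533.

3.69533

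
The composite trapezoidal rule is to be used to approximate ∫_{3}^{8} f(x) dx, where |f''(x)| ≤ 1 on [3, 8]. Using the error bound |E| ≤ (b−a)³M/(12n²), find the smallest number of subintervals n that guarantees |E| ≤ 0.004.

Need 125/(12n²) ≤ 0.004.
n² ≥ 125/(12·0.004) = 2604.17 ⇒ n ≥ 51.0310, so the smallest n is 52.

52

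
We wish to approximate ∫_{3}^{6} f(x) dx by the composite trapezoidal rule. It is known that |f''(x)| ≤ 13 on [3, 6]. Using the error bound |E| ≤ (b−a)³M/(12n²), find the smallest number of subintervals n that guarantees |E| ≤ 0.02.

Need 351/(12n²) ≤ 0.02.
n² ≥ 351/(12·0.02) = 1462.5 ⇒ n ≥ 38.2426, so the smallest n is 39.

39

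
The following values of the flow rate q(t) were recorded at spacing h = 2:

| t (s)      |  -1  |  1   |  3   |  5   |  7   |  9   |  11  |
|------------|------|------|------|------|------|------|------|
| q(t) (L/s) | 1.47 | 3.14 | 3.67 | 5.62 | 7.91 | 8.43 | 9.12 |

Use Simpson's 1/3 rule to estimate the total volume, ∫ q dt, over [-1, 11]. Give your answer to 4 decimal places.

h = 2, n = 6.
(h/3)·[y₀ + 4y₁ + 2y₂ + 4y₃ + 2y₄ + 4y₅ + y₆] = 0.666667·(102.51) = 68.3400.

68.3400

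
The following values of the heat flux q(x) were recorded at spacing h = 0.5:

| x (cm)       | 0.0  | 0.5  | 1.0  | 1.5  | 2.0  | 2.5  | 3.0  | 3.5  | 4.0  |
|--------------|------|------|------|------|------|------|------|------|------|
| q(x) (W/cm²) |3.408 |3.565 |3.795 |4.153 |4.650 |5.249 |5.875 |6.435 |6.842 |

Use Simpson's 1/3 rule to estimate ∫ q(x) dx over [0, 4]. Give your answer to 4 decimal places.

h = 0.5, n = 8.
(h/3)·[y₀ + 4y₁ + 2y₂ + 4y₃ + 2y₄ + 4y₅ + 2y₆ + 4y₇ + y₈] = 0.166667·(116.498) = 19.4163.

19.4163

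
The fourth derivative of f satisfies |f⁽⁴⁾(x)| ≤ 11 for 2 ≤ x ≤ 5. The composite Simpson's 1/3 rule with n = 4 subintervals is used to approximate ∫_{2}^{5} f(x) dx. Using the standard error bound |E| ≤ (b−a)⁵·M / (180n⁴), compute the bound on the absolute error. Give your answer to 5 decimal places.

|E| ≤ (3)⁵·11 / (180·4⁴) = 2673/46080 = 0.05801.

0.05801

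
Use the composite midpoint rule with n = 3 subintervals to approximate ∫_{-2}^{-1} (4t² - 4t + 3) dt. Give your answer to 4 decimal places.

h = (-1 − (-2))/3 = 0.333333.
Midpoints m₁,…,m₃ = -1.833333, -1.5, -1.166667.
f(m₁)=23.777778, f(m₂)=18, f(m₃)=13.111111.
h·[f(m₁) + f(m₂) + f(m₃)] = 0.333333·(54.888889) = 18.2963.

18.2963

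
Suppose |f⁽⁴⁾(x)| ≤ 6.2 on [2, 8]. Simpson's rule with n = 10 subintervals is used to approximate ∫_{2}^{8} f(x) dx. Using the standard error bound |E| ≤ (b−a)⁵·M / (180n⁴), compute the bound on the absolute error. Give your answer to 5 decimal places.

|E| ≤ (6)⁵·6.2 / (180·10⁴) = 48211.2/1800000 = 0.02678.

0.02678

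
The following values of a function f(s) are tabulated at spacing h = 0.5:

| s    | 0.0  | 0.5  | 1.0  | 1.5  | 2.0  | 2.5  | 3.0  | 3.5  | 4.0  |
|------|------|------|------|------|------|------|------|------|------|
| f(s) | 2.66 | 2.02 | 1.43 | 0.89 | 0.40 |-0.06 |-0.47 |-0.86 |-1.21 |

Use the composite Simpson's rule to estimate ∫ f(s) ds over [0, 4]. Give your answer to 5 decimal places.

2.02167

h = 0.5, n = 8.
(h/3)·[y₀ + 4y₁ + 2y₂ + 4y₃ + 2y₄ + 4y₅ + 2y₆ + 4y₇ + y₈] = 0.166667·(12.13) = 2.02167.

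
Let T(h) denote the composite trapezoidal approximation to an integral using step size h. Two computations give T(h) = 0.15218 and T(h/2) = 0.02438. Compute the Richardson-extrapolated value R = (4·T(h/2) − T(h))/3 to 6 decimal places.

R = (4·T(h/2) − T(h)) / 3 = (4·0.02438 − 0.15218)/3 = (-0.05466)/3 = -0.018220.

-0.018220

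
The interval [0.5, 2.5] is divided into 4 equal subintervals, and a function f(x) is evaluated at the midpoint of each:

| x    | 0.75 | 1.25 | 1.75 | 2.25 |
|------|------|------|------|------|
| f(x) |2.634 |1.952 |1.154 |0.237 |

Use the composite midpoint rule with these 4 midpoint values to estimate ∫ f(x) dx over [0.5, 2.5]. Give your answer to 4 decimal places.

2.9885

h = 0.5, n = 4.
h·[y(m₁) + y(m₂) + y(m₃) + y(m₄)] = 0.5·(5.977) = 2.9885.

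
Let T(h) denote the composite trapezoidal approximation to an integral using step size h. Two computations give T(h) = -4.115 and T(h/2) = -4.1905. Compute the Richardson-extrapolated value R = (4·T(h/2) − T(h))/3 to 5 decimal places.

-4.21567

R = (4·T(h/2) − T(h)) / 3 = (4·(-4.1905) − (-4.115))/3 = (-12.6470)/3 = -4.21567.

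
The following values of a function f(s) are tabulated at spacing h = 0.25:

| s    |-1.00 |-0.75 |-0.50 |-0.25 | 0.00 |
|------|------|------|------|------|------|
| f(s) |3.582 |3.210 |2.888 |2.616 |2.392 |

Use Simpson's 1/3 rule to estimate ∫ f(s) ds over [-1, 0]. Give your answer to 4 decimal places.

2.9212

h = 0.25, n = 4.
(h/3)·[y₀ + 4y₁ + 2y₂ + 4y₃ + y₄] = 0.083333·(35.054) = 2.9212.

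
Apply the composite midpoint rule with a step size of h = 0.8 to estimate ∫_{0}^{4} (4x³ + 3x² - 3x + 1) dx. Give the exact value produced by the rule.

h = (4 − 0)/5 = 0.8.
Midpoints m₁,…,m₅ = 0.4, 1.2, 2, 2.8, 3.6.
f(m₁)=0.536, f(m₂)=8.632, f(m₃)=39, f(m₄)=103.928, f(m₅)=215.704.
h·[f(m₁) + f(m₂) + f(m₃) + f(m₄) + f(m₅)] = 0.8·(367.8) = 294.24.

294.24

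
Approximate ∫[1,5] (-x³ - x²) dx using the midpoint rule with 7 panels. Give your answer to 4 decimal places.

h = (5 − 1)/7 = 0.571429.
Midpoints m₁,…,m₇ = 1.285714, 1.857143, 2.428571, 3, 3.571429, 4.142857, 4.714286.
f(m₁)=-3.778426, f(m₂)=-9.854227, f(m₃)=-20.221574, f(m₄)=-36, f(m₅)=-58.309038, f(m₆)=-88.268222, f(m₇)=-126.997085.
h·[f(m₁) + f(m₂) + f(m₃) + f(m₄) + f(m₅) + f(m₆) + f(m₇)] = 0.571429·(-343.428571) = -196.2449.

-196.2449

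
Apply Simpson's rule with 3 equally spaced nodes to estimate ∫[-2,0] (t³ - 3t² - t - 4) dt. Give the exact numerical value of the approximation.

-18

h = (0 − (-2))/2 = 1.
Nodes t₀,…,t₂ = -2, -1, 0.
f(t) = t³ - 3t² - t - 4: f₀=-22, f₁=-7, f₂=-4.
(h/3)·[f₀ + 4f₁ + f₂] = 0.333333·(-54) = -18.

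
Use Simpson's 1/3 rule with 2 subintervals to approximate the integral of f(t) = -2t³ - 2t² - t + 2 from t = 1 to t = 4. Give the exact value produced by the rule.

-171

h = (4 − 1)/2 = 1.5.
Nodes t₀,…,t₂ = 1, 2.5, 4.
f(t) = -2t³ - 2t² - t + 2: f₀=-3, f₁=-44.25, f₂=-162.
(h/3)·[f₀ + 4f₁ + f₂] = 0.5·(-342) = -171.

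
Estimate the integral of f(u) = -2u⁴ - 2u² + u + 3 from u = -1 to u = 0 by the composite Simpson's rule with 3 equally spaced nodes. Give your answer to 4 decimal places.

h = (0 − (-1))/2 = 0.5.
Nodes u₀,…,u₂ = -1, -0.5, 0.
f(u) = -2u⁴ - 2u² + u + 3: f₀=-2, f₁=1.875, f₂=3.
(h/3)·[f₀ + 4f₁ + f₂] = 0.166667·(8.5) = 1.4167.

1.4167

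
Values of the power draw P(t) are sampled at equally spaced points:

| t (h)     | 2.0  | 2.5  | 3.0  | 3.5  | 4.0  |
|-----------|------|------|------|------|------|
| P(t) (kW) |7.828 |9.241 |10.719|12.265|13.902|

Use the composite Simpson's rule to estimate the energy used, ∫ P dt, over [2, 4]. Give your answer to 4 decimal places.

h = 0.5, n = 4.
(h/3)·[y₀ + 4y₁ + 2y₂ + 4y₃ + y₄] = 0.166667·(129.192) = 21.5320.

21.5320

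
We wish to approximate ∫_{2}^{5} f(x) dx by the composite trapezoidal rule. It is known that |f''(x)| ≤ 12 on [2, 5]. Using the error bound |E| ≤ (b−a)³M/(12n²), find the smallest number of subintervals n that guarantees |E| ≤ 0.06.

22

Need 324/(12n²) ≤ 0.06.
n² ≥ 324/(12·0.06) = 450 ⇒ n ≥ 21.2132, so the smallest n is 22.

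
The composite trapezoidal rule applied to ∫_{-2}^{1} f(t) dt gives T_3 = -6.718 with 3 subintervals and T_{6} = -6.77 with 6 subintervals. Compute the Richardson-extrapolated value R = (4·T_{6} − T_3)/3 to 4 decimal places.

R = (4·T_{6} − T_3) / 3 = (4·(-6.77) − (-6.718))/3 = (-20.362)/3 = -6.7873.

-6.7873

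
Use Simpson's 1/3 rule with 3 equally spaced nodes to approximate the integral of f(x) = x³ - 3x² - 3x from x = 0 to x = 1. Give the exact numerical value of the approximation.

-2.25

h = (1 − 0)/2 = 0.5.
Nodes x₀,…,x₂ = 0, 0.5, 1.
f(x) = x³ - 3x² - 3x: f₀=0, f₁=-2.125, f₂=-5.
(h/3)·[f₀ + 4f₁ + f₂] = 0.166667·(-13.5) = -2.25.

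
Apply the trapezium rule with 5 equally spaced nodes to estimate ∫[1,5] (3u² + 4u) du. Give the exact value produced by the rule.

h = (5 − 1)/4 = 1.
Nodes u₀,…,u₄ = 1, 2, 3, 4, 5.
f(u) = 3u² + 4u: f₀=7, f₁=20, f₂=39, f₃=64, f₄=95.
(h/2)·[f₀ + 2f₁ + 2f₂ + 2f₃ + f₄] = 0.5·(348) = 174.

174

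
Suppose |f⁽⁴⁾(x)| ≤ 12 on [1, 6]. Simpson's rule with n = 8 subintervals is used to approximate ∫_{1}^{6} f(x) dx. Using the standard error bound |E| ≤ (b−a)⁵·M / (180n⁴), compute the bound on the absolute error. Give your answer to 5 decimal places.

0.05086

|E| ≤ (5)⁵·12 / (180·8⁴) = 37500/737280 = 0.05086.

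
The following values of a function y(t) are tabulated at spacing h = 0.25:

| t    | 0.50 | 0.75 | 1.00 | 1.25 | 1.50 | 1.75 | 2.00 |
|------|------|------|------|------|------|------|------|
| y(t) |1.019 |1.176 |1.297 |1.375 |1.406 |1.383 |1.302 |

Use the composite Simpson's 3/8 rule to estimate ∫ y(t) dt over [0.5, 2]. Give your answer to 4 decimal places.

1.9553

h = 0.25, n = 6.
(3h/8)·[y₀ + 3y₁ + 3y₂ + 2y₃ + 3y₄ + 3y₅ + y₆] = 0.09375·(20.857) = 1.9553.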